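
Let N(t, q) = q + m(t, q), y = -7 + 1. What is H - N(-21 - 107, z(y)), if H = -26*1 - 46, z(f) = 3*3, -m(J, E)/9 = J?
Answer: -1233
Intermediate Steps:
m(J, E) = -9*J
y = -6
z(f) = 9
N(t, q) = q - 9*t
H = -72 (H = -26 - 46 = -72)
H - N(-21 - 107, z(y)) = -72 - (9 - 9*(-21 - 107)) = -72 - (9 - 9*(-128)) = -72 - (9 + 1152) = -72 - 1*1161 = -72 - 1161 = -1233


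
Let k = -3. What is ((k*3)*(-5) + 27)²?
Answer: 5184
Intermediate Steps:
((k*3)*(-5) + 27)² = (-3*3*(-5) + 27)² = (-9*(-5) + 27)² = (45 + 27)² = 72² = 5184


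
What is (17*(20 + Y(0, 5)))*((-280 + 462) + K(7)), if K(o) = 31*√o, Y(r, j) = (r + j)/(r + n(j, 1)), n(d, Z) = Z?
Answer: 77350 + 13175*√7 ≈ 1.1221e+5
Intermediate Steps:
Y(r, j) = (j + r)/(1 + r) (Y(r, j) = (r + j)/(r + 1) = (j + r)/(1 + r))
(17*(20 + Y(0, 5)))*((-280 + 462) + K(7)) = (17*(20 + (5 + 0)/(1 + 0)))*((-280 + 462) + 31*√7) = (17*(20 + 5/1))*(182 + 31*√7) = (17*(20 + 1*5))*(182 + 31*√7) = (17*(20 + 5))*(182 + 31*√7) = (17*25)*(182 + 31*√7) = 425*(182 + 31*√7) = 77350 + 13175*√7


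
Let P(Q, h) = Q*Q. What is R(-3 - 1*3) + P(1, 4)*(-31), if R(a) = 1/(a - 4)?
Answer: -311/10 ≈ -31.100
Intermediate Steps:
P(Q, h) = Q²
R(a) = 1/(-4 + a)
R(-3 - 1*3) + P(1, 4)*(-31) = 1/(-4 + (-3 - 1*3)) + 1²*(-31) = 1/(-4 + (-3 - 3)) + 1*(-31) = 1/(-4 - 6) - 31 = 1/(-10) - 31 = -⅒ - 31 = -311/10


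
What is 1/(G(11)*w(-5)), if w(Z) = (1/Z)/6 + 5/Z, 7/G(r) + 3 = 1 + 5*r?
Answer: -1590/217 ≈ -7.3272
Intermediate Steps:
G(r) = 7/(-2 + 5*r) (G(r) = 7/(-3 + (1 + 5*r)) = 7/(-2 + 5*r))
w(Z) = 31/(6*Z) (w(Z) = (1/6)/Z + 5/Z = 1/(6*Z) + 5/Z = 31/(6*Z))
1/(G(11)*w(-5)) = 1/((7/(-2 + 5*11))*((31/6)/(-5))) = 1/((7/(-2 + 55))*((31/6)*(-1/5))) = 1/((7/53)*(-31/30)) = 1/(-217/1590) = -1590/217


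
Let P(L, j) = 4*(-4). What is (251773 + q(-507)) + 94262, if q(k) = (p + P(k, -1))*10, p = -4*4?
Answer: 345715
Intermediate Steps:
P(L, j) = -16
p = -16
q(k) = -320 (q(k) = (-16 - 16)*10 = -32*10 = -320)
(251773 + q(-507)) + 94262 = (251773 - 320) + 94262 = 251453 + 94262 = 345715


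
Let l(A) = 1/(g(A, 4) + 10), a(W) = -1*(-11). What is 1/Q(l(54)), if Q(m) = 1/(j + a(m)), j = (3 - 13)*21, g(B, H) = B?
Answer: -199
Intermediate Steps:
a(W) = 11
j = -210 (j = -10*21 = -210)
l(A) = 1/(10 + A) (l(A) = 1/(A + 10) = 1/(10 + A))
Q(m) = -1/199 (Q(m) = 1/(-210 + 11) = 1/(-199) = -1/199)
1/Q(l(54)) = 1/(-1/199) = -199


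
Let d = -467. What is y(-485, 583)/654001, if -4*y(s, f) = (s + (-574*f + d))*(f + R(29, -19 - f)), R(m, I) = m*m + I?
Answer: 68964567/654001 ≈ 105.45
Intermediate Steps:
R(m, I) = I + m**2 (R(m, I) = m**2 + I = I + m**2)
y(s, f) = 191937/2 + 117957*f - 411*s/2 (y(s, f) = -(s + (-574*f - 467))*(f + ((-19 - f) + 29**2))/4 = -(s + (-467 - 574*f))*(f + ((-19 - f) + 841))/4 = -(-467 + s - 574*f)*(f + (822 - f))/4 = -(-467 + s - 574*f)*822/4 = -(-383874 - 471828*f + 822*s)/4 = 191937/2 + 117957*f - 411*s/2)
y(-485, 583)/654001 = (191937/2 + 117957*583 - 411/2*(-485))/654001 = (191937/2 + 68768931 + 199335/2)*(1/654001) = 68964567*(1/654001) = 68964567/654001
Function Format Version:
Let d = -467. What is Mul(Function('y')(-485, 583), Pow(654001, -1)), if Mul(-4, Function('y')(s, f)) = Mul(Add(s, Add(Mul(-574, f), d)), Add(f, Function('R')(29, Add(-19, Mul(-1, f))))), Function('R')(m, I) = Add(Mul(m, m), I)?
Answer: Rational(68964567, 654001) ≈ 105.45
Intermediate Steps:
Function('R')(m, I) = Add(I, Pow(m, 2)) (Function('R')(m, I) = Add(Pow(m, 2), I) = Add(I, Pow(m, 2)))
Function('y')(s, f) = Add(Rational(191937, 2), Mul(117957, f), Mul(Rational(-411, 2), s)) (Function('y')(s, f) = Mul(Rational(-1, 4), Mul(Add(s, Add(Mul(-574, f), -467)), Add(f, Add(Add(-19, Mul(-1, f)), Pow(29, 2))))) = Mul(Rational(-1, 4), Mul(Add(s, Add(-467, Mul(-574, f))), Add(f, Add(Add(-19, Mul(-1, f)), 841)))) = Mul(Rational(-1, 4), Mul(Add(-467, s, Mul(-574, f)), Add(f, Add(822, Mul(-1, f))))) = Mul(Rational(-1, 4), Mul(Add(-467, s, Mul(-574, f)), 822)) = Mul(Rational(-1, 4), Add(-383874, Mul(-471828, f), Mul(822, s))) = Add(Rational(191937, 2), Mul(117957, f), Mul(Rational(-411, 2), s)))
Mul(Function('y')(-485, 583), Pow(654001, -1)) = Mul(Add(Rational(191937, 2), Mul(117957, 583), Mul(Rational(-411, 2), -485)), Pow(654001, -1)) = Mul(Add(Rational(191937, 2), 68768931, Rational(199335, 2)), Rational(1, 654001)) = Mul(68964567, Rational(1, 654001)) = Rational(68964567, 654001)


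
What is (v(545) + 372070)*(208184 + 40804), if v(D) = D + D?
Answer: 92912362080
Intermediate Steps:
v(D) = 2*D
(v(545) + 372070)*(208184 + 40804) = (2*545 + 372070)*(208184 + 40804) = (1090 + 372070)*248988 = 373160*248988 = 92912362080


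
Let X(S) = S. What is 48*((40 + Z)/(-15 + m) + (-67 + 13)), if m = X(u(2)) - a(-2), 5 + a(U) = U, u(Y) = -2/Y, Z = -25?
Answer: -2672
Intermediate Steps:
a(U) = -5 + U
m = 6 (m = -2/2 - (-5 - 2) = -2*½ - 1*(-7) = -1 + 7 = 6)
48*((40 + Z)/(-15 + m) + (-67 + 13)) = 48*((40 - 25)/(-15 + 6) + (-67 + 13)) = 48*(15/(-9) - 54) = 48*(15*(-⅑) - 54) = 48*(-5/3 - 54) = 48*(-167/3) = -2672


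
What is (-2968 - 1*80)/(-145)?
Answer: 3048/145 ≈ 21.021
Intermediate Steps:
(-2968 - 1*80)/(-145) = (-2968 - 80)*(-1/145) = -3048*(-1/145) = 3048/145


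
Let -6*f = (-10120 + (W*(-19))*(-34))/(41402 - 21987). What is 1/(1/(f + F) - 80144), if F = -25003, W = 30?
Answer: -291260873/23342811417361 ≈ -1.2478e-5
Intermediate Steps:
f = -926/11649 (f = -(-10120 + (30*(-19))*(-34))/(6*(41402 - 21987)) = -(-10120 - 570*(-34))/(6*19415) = -(-10120 + 19380)/(6*19415) = -4630/(3*19415) = -1/6*1852/3883 = -926/11649 ≈ -0.079492)
1/(1/(f + F) - 80144) = 1/(1/(-926/11649 - 25003) - 80144) = 1/(1/(-291260873/11649) - 80144) = 1/(-11649/291260873 - 80144) = 1/(-23342811417361/291260873) = -291260873/23342811417361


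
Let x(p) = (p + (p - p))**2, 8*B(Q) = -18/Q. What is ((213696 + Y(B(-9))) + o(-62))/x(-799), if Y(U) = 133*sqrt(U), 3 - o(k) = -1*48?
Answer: 427627/1276802 ≈ 0.33492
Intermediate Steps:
B(Q) = -9/(4*Q) (B(Q) = (-18/Q)/8 = -9/(4*Q))
x(p) = p**2 (x(p) = (p + 0)**2 = p**2)
o(k) = 51 (o(k) = 3 - (-1)*48 = 3 - 1*(-48) = 3 + 48 = 51)
((213696 + Y(B(-9))) + o(-62))/x(-799) = ((213696 + 133*sqrt(-9/4/(-9))) + 51)/((-799)**2) = ((213696 + 133*sqrt(-9/4*(-1/9))) + 51)/638401 = ((213696 + 133*sqrt(1/4)) + 51)*(1/638401) = ((213696 + 133*(1/2)) + 51)*(1/638401) = ((213696 + 133/2) + 51)*(1/638401) = (427525/2 + 51)*(1/638401) = (427627/2)*(1/638401) = 427627/1276802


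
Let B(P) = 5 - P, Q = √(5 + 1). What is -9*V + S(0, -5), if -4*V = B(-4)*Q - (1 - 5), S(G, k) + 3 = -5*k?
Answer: 31 + 81*√6/4 ≈ 80.602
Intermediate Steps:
Q = √6 ≈ 2.4495
S(G, k) = -3 - 5*k
V = -1 - 9*√6/4 (V = -((5 - 1*(-4))*√6 - (1 - 5))/4 = -((5 + 4)*√6 - 1*(-4))/4 = -(9*√6 + 4)/4 = -(4 + 9*√6)/4 = -1 - 9*√6/4 ≈ -6.5114)
-9*V + S(0, -5) = -9*(-1 - 9*√6/4) + (-3 - 5*(-5)) = (9 + 81*√6/4) + (-3 + 25) = (9 + 81*√6/4) + 22 = 31 + 81*√6/4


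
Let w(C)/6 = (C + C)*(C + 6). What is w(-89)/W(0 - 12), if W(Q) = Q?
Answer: -7387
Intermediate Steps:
w(C) = 12*C*(6 + C) (w(C) = 6*((C + C)*(C + 6)) = 6*((2*C)*(6 + C)) = 6*(2*C*(6 + C)) = 12*C*(6 + C))
w(-89)/W(0 - 12) = (12*(-89)*(6 - 89))/(0 - 12) = (12*(-89)*(-83))/(-12) = 88644*(-1/12) = -7387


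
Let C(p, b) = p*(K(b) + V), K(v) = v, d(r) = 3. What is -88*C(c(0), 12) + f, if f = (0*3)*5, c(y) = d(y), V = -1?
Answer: -2904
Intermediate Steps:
c(y) = 3
f = 0 (f = 0*5 = 0)
C(p, b) = p*(-1 + b) (C(p, b) = p*(b - 1) = p*(-1 + b))
-88*C(c(0), 12) + f = -264*(-1 + 12) + 0 = -264*11 + 0 = -88*33 + 0 = -2904 + 0 = -2904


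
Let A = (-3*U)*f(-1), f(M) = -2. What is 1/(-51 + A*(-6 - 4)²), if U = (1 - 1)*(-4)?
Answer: -1/51 ≈ -0.019608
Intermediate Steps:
U = 0 (U = 0*(-4) = 0)
A = 0 (A = -3*0*(-2) = 0*(-2) = 0)
1/(-51 + A*(-6 - 4)²) = 1/(-51 + 0*(-6 - 4)²) = 1/(-51 + 0*(-10)²) = 1/(-51 + 0*100) = 1/(-51 + 0) = 1/(-51) = -1/51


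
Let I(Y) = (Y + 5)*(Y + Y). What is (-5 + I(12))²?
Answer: 162409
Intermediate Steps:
I(Y) = 2*Y*(5 + Y) (I(Y) = (5 + Y)*(2*Y) = 2*Y*(5 + Y))
(-5 + I(12))² = (-5 + 2*12*(5 + 12))² = (-5 + 2*12*17)² = (-5 + 408)² = 403² = 162409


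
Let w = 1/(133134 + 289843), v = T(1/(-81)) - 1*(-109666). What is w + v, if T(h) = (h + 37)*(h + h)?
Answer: 304337295397979/2775152097 ≈ 1.0967e+5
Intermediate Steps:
T(h) = 2*h*(37 + h) (T(h) = (37 + h)*(2*h) = 2*h*(37 + h))
v = 719512634/6561 (v = 2*(37 + 1/(-81))/(-81) - 1*(-109666) = 2*(-1/81)*(37 - 1/81) + 109666 = 2*(-1/81)*(2996/81) + 109666 = -5992/6561 + 109666 = 719512634/6561 ≈ 1.0967e+5)
w = 1/422977 ≈ 2.3642e-6
w + v = 1/422977 + 719512634/6561 = 304337295397979/2775152097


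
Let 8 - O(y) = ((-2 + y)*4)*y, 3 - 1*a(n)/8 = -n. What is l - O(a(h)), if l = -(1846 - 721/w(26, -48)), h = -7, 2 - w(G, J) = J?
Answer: 125621/50 ≈ 2512.4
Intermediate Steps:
w(G, J) = 2 - J
a(n) = 24 + 8*n (a(n) = 24 - (-8)*n = 24 + 8*n)
O(y) = 8 - y*(-8 + 4*y) (O(y) = 8 - (-2 + y)*4*y = 8 - (-8 + 4*y)*y = 8 - y*(-8 + 4*y))
l = -91579/50 (l = -(1846 - 721/(2 - 1*(-48))) = -(1846 - 721/(2 + 48)) = -(1846 - 721/50) = -1*91579/50 = -91579/50 ≈ -1831.6)
l - O(a(h)) = -91579/50 - (8 - 4*(24 + 8*(-7))² + 8*(24 + 8*(-7))) = -91579/50 - (8 - 4*(24 - 56)² + 8*(24 - 56)) = -91579/50 - (8 - 4*(-32)² + 8*(-32)) = -91579/50 - (8 - 4*1024 - 256) = -91579/50 - (8 - 4096 - 256) = -91579/50 - 1*(-4344) = -91579/50 + 4344 = 125621/50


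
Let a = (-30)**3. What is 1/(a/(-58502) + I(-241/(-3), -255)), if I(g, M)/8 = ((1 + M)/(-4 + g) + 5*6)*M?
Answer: -6698479/364473728820 ≈ -1.8378e-5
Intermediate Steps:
I(g, M) = 8*M*(30 + (1 + M)/(-4 + g)) (I(g, M) = 8*(((1 + M)/(-4 + g) + 5*6)*M) = 8*(((1 + M)/(-4 + g) + 30)*M) = 8*((30 + (1 + M)/(-4 + g))*M) = 8*(M*(30 + (1 + M)/(-4 + g))) = 8*M*(30 + (1 + M)/(-4 + g)))
a = -27000
1/(a/(-58502) + I(-241/(-3), -255)) = 1/(-27000/(-58502) + 8*(-255)*(-119 - 255 + 30*(-241/(-3)))/(-4 - 241/(-3))) = 1/(-27000*(-1/58502) + 8*(-255)*(-119 - 255 + 30*(-241*(-1/3)))/(-4 - 241*(-1/3))) = 1/(13500/29251 + 8*(-255)*(-119 - 255 + 30*(241/3))/(-4 + 241/3)) = 1/(13500/29251 + 8*(-255)*(-119 - 255 + 2410)/(229/3)) = 1/(13500/29251 + 8*(-255)*(3/229)*2036) = 1/(13500/29251 - 12460320/229) = 1/(-364473728820/6698479) = -6698479/364473728820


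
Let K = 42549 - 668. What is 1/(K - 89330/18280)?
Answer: 1828/76549535 ≈ 2.3880e-5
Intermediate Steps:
K = 41881
1/(K - 89330/18280) = 1/(41881 - 89330/18280) = 1/(41881 - 89330*1/18280) = 1/(41881 - 8933/1828) = 1/(76549535/1828) = 1828/76549535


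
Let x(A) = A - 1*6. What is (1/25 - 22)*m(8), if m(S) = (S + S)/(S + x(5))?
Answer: -8784/175 ≈ -50.194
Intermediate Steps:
x(A) = -6 + A (x(A) = A - 6 = -6 + A)
m(S) = 2*S/(-1 + S) (m(S) = (S + S)/(S + (-6 + 5)) = (2*S)/(S - 1) = (2*S)/(-1 + S) = 2*S/(-1 + S))
(1/25 - 22)*m(8) = (1/25 - 22)*(2*8/(-1 + 8)) = (1/25 - 22)*(2*8/7) = -1098*8/(25*7) = -549/25*16/7 = -8784/175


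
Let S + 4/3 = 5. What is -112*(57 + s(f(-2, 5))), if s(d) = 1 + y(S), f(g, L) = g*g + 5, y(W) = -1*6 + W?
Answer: -18704/3 ≈ -6234.7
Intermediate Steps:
S = 11/3 (S = -4/3 + 5 = 11/3 ≈ 3.6667)
y(W) = -6 + W
f(g, L) = 5 + g² (f(g, L) = g² + 5 = 5 + g²)
s(d) = -4/3 (s(d) = 1 + (-6 + 11/3) = 1 - 7/3 = -4/3)
-112*(57 + s(f(-2, 5))) = -112*(57 - 4/3) = -112*167/3 = -18704/3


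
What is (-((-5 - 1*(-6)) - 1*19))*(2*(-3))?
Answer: -108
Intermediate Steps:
(-((-5 - 1*(-6)) - 1*19))*(2*(-3)) = -((-5 + 6) - 19)*(-6) = -(1 - 19)*(-6) = -1*(-18)*(-6) = 18*(-6) = -108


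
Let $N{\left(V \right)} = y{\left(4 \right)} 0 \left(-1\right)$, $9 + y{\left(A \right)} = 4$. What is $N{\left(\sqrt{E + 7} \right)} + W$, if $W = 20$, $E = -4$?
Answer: $20$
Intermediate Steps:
$y{\left(A \right)} = -5$ ($y{\left(A \right)} = -9 + 4 = -5$)
$N{\left(V \right)} = 0$ ($N{\left(V \right)} = \left(-5\right) 0 \left(-1\right) = 0 \left(-1\right) = 0$)
$N{\left(\sqrt{E + 7} \right)} + W = 0 + 20 = 20$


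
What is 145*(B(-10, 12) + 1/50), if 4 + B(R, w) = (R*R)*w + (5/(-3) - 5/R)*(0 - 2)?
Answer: 5212837/30 ≈ 1.7376e+5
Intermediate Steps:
B(R, w) = -2/3 + 10/R + w*R**2 (B(R, w) = -4 + ((R*R)*w + (5/(-3) - 5/R)*(0 - 2)) = -4 + (R**2*w + (5*(-1/3) - 5/R)*(-2)) = -4 + (w*R**2 + (-5/3 - 5/R)*(-2)) = -4 + (w*R**2 + (10/3 + 10/R)) = -4 + (10/3 + 10/R + w*R**2) = -2/3 + 10/R + w*R**2)
145*(B(-10, 12) + 1/50) = 145*((-2/3 + 10/(-10) + 12*(-10)**2) + 1/50) = 145*((-2/3 + 10*(-1/10) + 12*100) + 1/50) = 145*((-2/3 - 1 + 1200) + 1/50) = 145*(3595/3 + 1/50) = 145*(179753/150) = 5212837/30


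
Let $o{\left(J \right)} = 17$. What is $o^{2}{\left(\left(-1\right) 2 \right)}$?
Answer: $289$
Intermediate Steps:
$o^{2}{\left(\left(-1\right) 2 \right)} = 17^{2} = 289$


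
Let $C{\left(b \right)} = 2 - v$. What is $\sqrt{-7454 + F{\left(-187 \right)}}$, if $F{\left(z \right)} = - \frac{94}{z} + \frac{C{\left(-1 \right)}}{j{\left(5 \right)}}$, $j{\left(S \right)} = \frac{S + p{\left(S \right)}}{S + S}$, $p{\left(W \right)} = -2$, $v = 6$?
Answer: $\frac{2 i \sqrt{587492103}}{561} \approx 86.411 i$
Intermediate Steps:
$j{\left(S \right)} = \frac{-2 + S}{2 S}$ ($j{\left(S \right)} = \frac{S - 2}{S + S} = \frac{-2 + S}{2 S}$)
$C{\left(b \right)} = -4$ ($C{\left(b \right)} = 2 - 6 = -4$)
$F{\left(z \right)} = - \frac{40}{3} - \frac{94}{z}$ ($F{\left(z \right)} = - \frac{94}{z} - \frac{4}{\frac{1}{2} \cdot \frac{1}{5} \left(-2 + 5\right)} = - \frac{94}{z} - \frac{4}{\frac{1}{2} \cdot \frac{1}{5} \cdot 3} = - \frac{94}{z} - \frac{4}{\frac{3}{10}} = - \frac{94}{z} - \frac{40}{3} = - \frac{40}{3} - \frac{94}{z}$)
$\sqrt{-7454 + F{\left(-187 \right)}} = \sqrt{-7454 - \left(\frac{40}{3} + \frac{94}{-187}\right)} = \sqrt{-7454 - \frac{7198}{561}} = \sqrt{- \frac{4188892}{561}} = \frac{2 i \sqrt{587492103}}{561}$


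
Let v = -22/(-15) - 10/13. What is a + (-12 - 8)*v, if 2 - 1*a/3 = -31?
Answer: 3317/39 ≈ 85.051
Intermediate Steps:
a = 99 (a = 6 - 3*(-31) = 6 + 93 = 99)
v = 136/195 (v = -22*(-1/15) - 10*1/13 = 22/15 - 10/13 = 136/195 ≈ 0.69744)
a + (-12 - 8)*v = 99 + (-12 - 8)*(136/195) = 99 - 20*136/195 = 99 - 544/39 = 3317/39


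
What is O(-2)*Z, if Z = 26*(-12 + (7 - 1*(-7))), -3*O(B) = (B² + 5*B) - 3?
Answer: 156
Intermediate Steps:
O(B) = 1 - 5*B/3 - B²/3 (O(B) = -((B² + 5*B) - 3)/3 = -(-3 + B² + 5*B)/3 = 1 - 5*B/3 - B²/3)
Z = 52 (Z = 26*(-12 + (7 + 7)) = 26*(-12 + 14) = 26*2 = 52)
O(-2)*Z = (1 - 5/3*(-2) - ⅓*(-2)²)*52 = (1 + 10/3 - ⅓*4)*52 = (1 + 10/3 - 4/3)*52 = 3*52 = 156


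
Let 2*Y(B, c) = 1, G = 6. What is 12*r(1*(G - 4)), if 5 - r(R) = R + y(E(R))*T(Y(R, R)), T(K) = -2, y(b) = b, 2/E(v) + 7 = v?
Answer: 132/5 ≈ 26.400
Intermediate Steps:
E(v) = 2/(-7 + v)
Y(B, c) = ½ (Y(B, c) = (½)*1 = ½)
r(R) = 5 - R + 4/(-7 + R) (r(R) = 5 - (R + (2/(-7 + R))*(-2)) = 5 - (R - 4/(-7 + R)) = 5 + (-R + 4/(-7 + R)) = 5 - R + 4/(-7 + R))
12*r(1*(G - 4)) = 12*((4 + (-7 + 1*(6 - 4))*(5 - (6 - 4)))/(-7 + 1*(6 - 4))) = 12*((4 + (-7 + 1*2)*(5 - 2))/(-7 + 1*2)) = 12*((4 + (-7 + 2)*(5 - 1*2))/(-7 + 2)) = 12*((4 - 5*(5 - 2))/(-5)) = 12*(-(4 - 5*3)/5) = 12*(-(4 - 15)/5) = 12*(-⅕*(-11)) = 12*(11/5) = 132/5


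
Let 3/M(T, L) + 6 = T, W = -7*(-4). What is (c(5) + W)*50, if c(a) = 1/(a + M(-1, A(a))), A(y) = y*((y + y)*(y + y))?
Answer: 22575/16 ≈ 1410.9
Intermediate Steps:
W = 28
A(y) = 4*y³ (A(y) = y*((2*y)*(2*y)) = y*(4*y²) = 4*y³)
M(T, L) = 3/(-6 + T)
c(a) = 1/(-3/7 + a) (c(a) = 1/(a + 3/(-6 - 1)) = 1/(a + 3/(-7)) = 1/(a + 3*(-⅐)) = 1/(a - 3/7) = 1/(-3/7 + a))
(c(5) + W)*50 = (7/(-3 + 7*5) + 28)*50 = (7/(-3 + 35) + 28)*50 = (7/32 + 28)*50 = (903/32)*50 = 22575/16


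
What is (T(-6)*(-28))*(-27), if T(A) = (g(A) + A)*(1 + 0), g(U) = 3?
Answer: -2268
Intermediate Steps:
T(A) = 3 + A (T(A) = (3 + A)*(1 + 0) = (3 + A)*1 = 3 + A)
(T(-6)*(-28))*(-27) = ((3 - 6)*(-28))*(-27) = -3*(-28)*(-27) = 84*(-27) = -2268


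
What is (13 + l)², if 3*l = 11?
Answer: 2500/9 ≈ 277.78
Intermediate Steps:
l = 11/3 (l = (⅓)*11 = 11/3 ≈ 3.6667)
(13 + l)² = (13 + 11/3)² = (50/3)² = 2500/9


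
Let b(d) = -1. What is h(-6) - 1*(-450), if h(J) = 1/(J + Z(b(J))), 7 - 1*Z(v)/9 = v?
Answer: 29701/66 ≈ 450.02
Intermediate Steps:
Z(v) = 63 - 9*v
h(J) = 1/(72 + J) (h(J) = 1/(J + (63 - 9*(-1))) = 1/(J + (63 + 9)) = 1/(J + 72) = 1/(72 + J))
h(-6) - 1*(-450) = 1/(72 - 6) - 1*(-450) = 1/66 + 450 = 29701/66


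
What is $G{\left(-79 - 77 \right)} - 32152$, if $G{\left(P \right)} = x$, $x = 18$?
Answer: $-32134$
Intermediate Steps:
$G{\left(P \right)} = 18$
$G{\left(-79 - 77 \right)} - 32152 = 18 - 32152 = -32134$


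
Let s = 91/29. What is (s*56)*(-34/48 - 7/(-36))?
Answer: -23569/261 ≈ -90.303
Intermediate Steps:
s = 91/29 (s = 91*(1/29) = 91/29 ≈ 3.1379)
(s*56)*(-34/48 - 7/(-36)) = ((91/29)*56)*(-34/48 - 7/(-36)) = 5096*(-34*1/48 - 7*(-1/36))/29 = 5096*(-17/24 + 7/36)/29 = (5096/29)*(-37/72) = -23569/261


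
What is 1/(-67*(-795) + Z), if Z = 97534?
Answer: 1/150799 ≈ 6.6313e-6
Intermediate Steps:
1/(-67*(-795) + Z) = 1/(-67*(-795) + 97534) = 1/(53265 + 97534) = 1/150799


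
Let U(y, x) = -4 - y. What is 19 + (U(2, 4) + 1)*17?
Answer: -66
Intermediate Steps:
19 + (U(2, 4) + 1)*17 = 19 + ((-4 - 1*2) + 1)*17 = 19 + ((-4 - 2) + 1)*17 = 19 + (-6 + 1)*17 = 19 - 5*17 = 19 - 85 = -66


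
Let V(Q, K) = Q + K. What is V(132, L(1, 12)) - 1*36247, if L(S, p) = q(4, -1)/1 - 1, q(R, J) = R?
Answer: -36112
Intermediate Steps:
L(S, p) = 3 (L(S, p) = 4/1 - 1 = 4*1 - 1 = 4 - 1 = 3)
V(Q, K) = K + Q
V(132, L(1, 12)) - 1*36247 = (3 + 132) - 1*36247 = 135 - 36247 = -36112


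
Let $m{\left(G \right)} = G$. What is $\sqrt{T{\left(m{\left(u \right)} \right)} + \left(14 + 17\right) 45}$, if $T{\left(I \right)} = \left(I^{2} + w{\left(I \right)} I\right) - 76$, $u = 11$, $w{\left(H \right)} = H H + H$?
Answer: $2 \sqrt{723} \approx 53.777$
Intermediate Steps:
$w{\left(H \right)} = H + H^{2}$ ($w{\left(H \right)} = H^{2} + H = H + H^{2}$)
$T{\left(I \right)} = -76 + I^{2} + I^{2} \left(1 + I\right)$ ($T{\left(I \right)} = \left(I^{2} + I \left(1 + I\right) I\right) - 76 = \left(I^{2} + I^{2} \left(1 + I\right)\right) - 76 = -76 + I^{2} + I^{2} \left(1 + I\right)$)
$\sqrt{T{\left(m{\left(u \right)} \right)} + \left(14 + 17\right) 45} = \sqrt{\left(-76 + 11^{3} + 2 \cdot 11^{2}\right) + \left(14 + 17\right) 45} = \sqrt{\left(-76 + 1331 + 2 \cdot 121\right) + 31 \cdot 45} = \sqrt{\left(-76 + 1331 + 242\right) + 1395} = \sqrt{1497 + 1395} = \sqrt{2892} = 2 \sqrt{723}$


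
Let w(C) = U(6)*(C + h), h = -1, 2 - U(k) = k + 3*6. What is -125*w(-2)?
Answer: -8250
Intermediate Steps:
U(k) = -16 - k (U(k) = 2 - (k + 3*6) = 2 - (k + 18) = 2 - (18 + k) = 2 + (-18 - k) = -16 - k)
w(C) = 22 - 22*C (w(C) = (-16 - 1*6)*(C - 1) = (-16 - 6)*(-1 + C) = -22*(-1 + C) = 22 - 22*C)
-125*w(-2) = -125*(22 - 22*(-2)) = -125*(22 + 44) = -125*66 = -8250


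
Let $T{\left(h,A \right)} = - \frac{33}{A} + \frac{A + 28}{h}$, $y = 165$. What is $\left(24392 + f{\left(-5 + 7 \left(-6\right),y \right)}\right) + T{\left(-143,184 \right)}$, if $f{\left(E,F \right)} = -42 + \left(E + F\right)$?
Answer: $\frac{643758289}{26312} \approx 24466.0$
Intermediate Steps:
$f{\left(E,F \right)} = -42 + E + F$
$T{\left(h,A \right)} = - \frac{33}{A} + \frac{28 + A}{h}$
$\left(24392 + f{\left(-5 + 7 \left(-6\right),y \right)}\right) + T{\left(-143,184 \right)} = \left(24392 + \left(-42 + \left(-5 + 7 \left(-6\right)\right) + 165\right)\right) + \left(- \frac{33}{184} + \frac{28}{-143} + \frac{184}{-143}\right) = \left(24392 - -76\right) + \left(\left(-33\right) \frac{1}{184} + 28 \left(- \frac{1}{143}\right) + 184 \left(- \frac{1}{143}\right)\right) = \left(24392 - -76\right) - \frac{43727}{26312} = \left(24392 + 76\right) - \frac{43727}{26312} = 24468 - \frac{43727}{26312} = \frac{643758289}{26312}$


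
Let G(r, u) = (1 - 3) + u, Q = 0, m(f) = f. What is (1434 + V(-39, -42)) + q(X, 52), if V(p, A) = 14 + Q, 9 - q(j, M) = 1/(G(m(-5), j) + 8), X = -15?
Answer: 13114/9 ≈ 1457.1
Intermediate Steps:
G(r, u) = -2 + u
q(j, M) = 9 - 1/(6 + j) (q(j, M) = 9 - 1/((-2 + j) + 8) = 9 - 1/(6 + j))
V(p, A) = 14 (V(p, A) = 14 + 0 = 14)
(1434 + V(-39, -42)) + q(X, 52) = (1434 + 14) + (53 + 9*(-15))/(6 - 15) = 1448 + (53 - 135)/(-9) = 1448 - ⅑*(-82) = 1448 + 82/9 = 13114/9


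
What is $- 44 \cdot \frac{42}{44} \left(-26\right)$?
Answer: $1092$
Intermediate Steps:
$- 44 \cdot \frac{42}{44} \left(-26\right) = - 44 \cdot 42 \cdot \frac{1}{44} \left(-26\right) = \left(-44\right) \frac{21}{22} \left(-26\right) = \left(-42\right) \left(-26\right) = 1092$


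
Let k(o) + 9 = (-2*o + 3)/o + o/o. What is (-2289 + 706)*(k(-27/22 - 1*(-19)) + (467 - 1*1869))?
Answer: 873857158/391 ≈ 2.2349e+6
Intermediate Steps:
k(o) = -8 + (3 - 2*o)/o (k(o) = -9 + ((-2*o + 3)/o + o/o) = -9 + ((3 - 2*o)/o + 1) = -9 + (1 + (3 - 2*o)/o) = -8 + (3 - 2*o)/o)
(-2289 + 706)*(k(-27/22 - 1*(-19)) + (467 - 1*1869)) = (-2289 + 706)*((-10 + 3/(-27/22 - 1*(-19))) + (467 - 1*1869)) = -1583*((-10 + 3/(-27*1/22 + 19)) + (467 - 1869)) = -1583*((-10 + 3/(-27/22 + 19)) - 1402) = -1583*((-10 + 3/(391/22)) - 1402) = -1583*((-10 + 3*(22/391)) - 1402) = -1583*((-10 + 66/391) - 1402) = -1583*(-3844/391 - 1402) = -1583*(-552026/391) = 873857158/391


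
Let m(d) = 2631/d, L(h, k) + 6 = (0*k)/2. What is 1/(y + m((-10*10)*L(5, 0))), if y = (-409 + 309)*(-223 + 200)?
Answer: 200/460877 ≈ 0.00043396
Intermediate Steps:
L(h, k) = -6 (L(h, k) = -6 + (0*k)/2 = -6 + 0*(1/2) = -6 + 0 = -6)
y = 2300 (y = -100*(-23) = 2300)
1/(y + m((-10*10)*L(5, 0))) = 1/(2300 + 2631/((-10*10*(-6)))) = 1/(2300 + 2631/((-100*(-6)))) = 1/(2300 + 2631/600) = 1/(2300 + 2631*(1/600)) = 1/(2300 + 877/200) = 1/(460877/200) = 200/460877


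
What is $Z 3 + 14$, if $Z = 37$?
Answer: $125$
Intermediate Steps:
$Z 3 + 14 = 37 \cdot 3 + 14 = 111 + 14 = 125$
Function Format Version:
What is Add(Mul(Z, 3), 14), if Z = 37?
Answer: 125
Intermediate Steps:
Add(Mul(Z, 3), 14) = Add(Mul(37, 3), 14) = Add(111, 14) = 125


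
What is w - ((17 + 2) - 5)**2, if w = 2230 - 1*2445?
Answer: -411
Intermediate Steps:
w = -215 (w = 2230 - 2445 = -215)
w - ((17 + 2) - 5)**2 = -215 - ((17 + 2) - 5)**2 = -215 - (19 - 5)**2 = -215 - 1*14**2 = -215 - 1*196 = -215 - 196 = -411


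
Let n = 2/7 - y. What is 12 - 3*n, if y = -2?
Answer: 36/7 ≈ 5.1429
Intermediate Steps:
n = 16/7 (n = 2/7 - 1*(-2) = 2*(⅐) + 2 = 2/7 + 2 = 16/7 ≈ 2.2857)
12 - 3*n = 12 - 3*16/7 = 12 - 48/7 = 36/7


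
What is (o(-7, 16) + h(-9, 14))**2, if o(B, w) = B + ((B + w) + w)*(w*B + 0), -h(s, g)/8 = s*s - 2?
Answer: 11826721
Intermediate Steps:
h(s, g) = 16 - 8*s**2 (h(s, g) = -8*(s*s - 2) = -8*(s**2 - 2) = -8*(-2 + s**2) = 16 - 8*s**2)
o(B, w) = B + B*w*(B + 2*w) (o(B, w) = B + (B + 2*w)*(B*w + 0) = B + (B + 2*w)*(B*w) = B + B*w*(B + 2*w))
(o(-7, 16) + h(-9, 14))**2 = (-7*(1 + 2*16**2 - 7*16) + (16 - 8*(-9)**2))**2 = (-7*(1 + 2*256 - 112) + (16 - 8*81))**2 = (-7*(1 + 512 - 112) + (16 - 648))**2 = (-7*401 - 632)**2 = (-2807 - 632)**2 = (-3439)**2 = 11826721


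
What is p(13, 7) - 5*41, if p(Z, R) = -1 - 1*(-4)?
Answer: -202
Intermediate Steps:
p(Z, R) = 3 (p(Z, R) = -1 + 4 = 3)
p(13, 7) - 5*41 = 3 - 5*41 = 3 - 205 = -202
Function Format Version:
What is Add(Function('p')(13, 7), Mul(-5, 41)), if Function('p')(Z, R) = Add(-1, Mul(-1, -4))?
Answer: -202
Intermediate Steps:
Function('p')(Z, R) = 3 (Function('p')(Z, R) = Add(-1, 4) = 3)
Add(Function('p')(13, 7), Mul(-5, 41)) = Add(3, Mul(-5, 41)) = Add(3, -205) = -202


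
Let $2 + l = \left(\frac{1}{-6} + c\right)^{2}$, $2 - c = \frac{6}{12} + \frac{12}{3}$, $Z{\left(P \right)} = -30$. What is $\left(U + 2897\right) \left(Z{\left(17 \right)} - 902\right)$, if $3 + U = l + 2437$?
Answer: $- \frac{44759300}{9} \approx -4.9733 \cdot 10^{6}$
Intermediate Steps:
$c = - \frac{5}{2}$ ($c = 2 - \left(\frac{6}{12} + \frac{12}{3}\right) = 2 - \left(6 \cdot \frac{1}{12} + 12 \cdot \frac{1}{3}\right) = 2 - \left(\frac{1}{2} + 4\right) = 2 - \frac{9}{2} = - \frac{5}{2} \approx -2.5$)
$l = \frac{46}{9}$ ($l = -2 + \left(\frac{1}{-6} - \frac{5}{2}\right)^{2} = -2 + \left(- \frac{1}{6} - \frac{5}{2}\right)^{2} = -2 + \left(- \frac{8}{3}\right)^{2} = -2 + \frac{64}{9} = \frac{46}{9} \approx 5.1111$)
$U = \frac{21952}{9}$ ($U = -3 + \left(\frac{46}{9} + 2437\right) = -3 + \frac{21979}{9} = \frac{21952}{9} \approx 2439.1$)
$\left(U + 2897\right) \left(Z{\left(17 \right)} - 902\right) = \left(\frac{21952}{9} + 2897\right) \left(-30 - 902\right) = \frac{48025}{9} \left(-932\right) = - \frac{44759300}{9}$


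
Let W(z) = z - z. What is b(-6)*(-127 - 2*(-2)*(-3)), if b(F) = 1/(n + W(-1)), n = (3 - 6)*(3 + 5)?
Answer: 139/24 ≈ 5.7917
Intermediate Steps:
W(z) = 0
n = -24 (n = -3*8 = -24)
b(F) = -1/24 (b(F) = 1/(-24 + 0) = 1/(-24) = -1/24)
b(-6)*(-127 - 2*(-2)*(-3)) = -(-127 - 2*(-2)*(-3))/24 = -(-127 + 4*(-3))/24 = -(-127 - 12)/24 = -1/24*(-139) = 139/24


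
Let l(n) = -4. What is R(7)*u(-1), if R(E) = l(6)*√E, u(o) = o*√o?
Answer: 4*I*√7 ≈ 10.583*I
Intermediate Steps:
u(o) = o^(3/2)
R(E) = -4*√E
R(7)*u(-1) = (-4*√7)*(-1)^(3/2) = (-4*√7)*(-I) = 4*I*√7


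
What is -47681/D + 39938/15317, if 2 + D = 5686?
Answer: -503322285/87061828 ≈ -5.7812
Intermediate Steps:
D = 5684 (D = -2 + 5686 = 5684)
-47681/D + 39938/15317 = -47681/5684 + 39938/15317 = -503322285/87061828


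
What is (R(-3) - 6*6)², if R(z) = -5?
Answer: 1681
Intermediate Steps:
(R(-3) - 6*6)² = (-5 - 6*6)² = (-5 - 36)² = (-41)² = 1681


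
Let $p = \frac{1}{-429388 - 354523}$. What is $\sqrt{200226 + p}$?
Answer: $\frac{\sqrt{123042171902454235}}{783911} \approx 447.47$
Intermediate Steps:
$p = - \frac{1}{783911}$ ($p = \frac{1}{-783911} = - \frac{1}{783911} \approx -1.2757 \cdot 10^{-6}$)
$\sqrt{200226 + p} = \sqrt{200226 - \frac{1}{783911}} = \sqrt{\frac{156959363885}{783911}} = \frac{\sqrt{123042171902454235}}{783911}$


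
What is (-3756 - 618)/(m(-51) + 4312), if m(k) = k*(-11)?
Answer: -4374/4873 ≈ -0.89760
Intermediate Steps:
m(k) = -11*k
(-3756 - 618)/(m(-51) + 4312) = (-3756 - 618)/(-11*(-51) + 4312) = -4374/(561 + 4312) = -4374/4873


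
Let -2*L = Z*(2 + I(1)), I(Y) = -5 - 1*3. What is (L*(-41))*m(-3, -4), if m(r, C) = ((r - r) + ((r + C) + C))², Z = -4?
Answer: 59532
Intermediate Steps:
I(Y) = -8 (I(Y) = -5 - 3 = -8)
m(r, C) = (r + 2*C)² (m(r, C) = (0 + ((C + r) + C))² = (0 + (r + 2*C))² = (r + 2*C)²)
L = -12 (L = -(-2)*(2 - 8) = -(-2)*(-6) = -½*24 = -12)
(L*(-41))*m(-3, -4) = (-12*(-41))*(-3 + 2*(-4))² = 492*(-3 - 8)² = 492*(-11)² = 492*121 = 59532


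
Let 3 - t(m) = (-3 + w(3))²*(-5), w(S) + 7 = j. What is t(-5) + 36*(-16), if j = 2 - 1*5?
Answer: 272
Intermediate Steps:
j = -3 (j = 2 - 5 = -3)
w(S) = -10 (w(S) = -7 - 3 = -10)
t(m) = 848 (t(m) = 3 - (-3 - 10)²*(-5) = 3 - (-13)²*(-5) = 3 - 169*(-5) = 3 - 1*(-845) = 3 + 845 = 848)
t(-5) + 36*(-16) = 848 + 36*(-16) = 848 - 576 = 272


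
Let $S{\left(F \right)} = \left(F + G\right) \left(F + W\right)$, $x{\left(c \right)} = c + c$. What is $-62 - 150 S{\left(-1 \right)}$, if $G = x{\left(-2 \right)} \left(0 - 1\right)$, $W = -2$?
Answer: $1288$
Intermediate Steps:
$x{\left(c \right)} = 2 c$
$G = 4$ ($G = 2 \left(-2\right) \left(0 - 1\right) = \left(-4\right) \left(-1\right) = 4$)
$S{\left(F \right)} = \left(-2 + F\right) \left(4 + F\right)$ ($S{\left(F \right)} = \left(F + 4\right) \left(F - 2\right) = \left(4 + F\right) \left(-2 + F\right) = \left(-2 + F\right) \left(4 + F\right)$)
$-62 - 150 S{\left(-1 \right)} = -62 - 150 \left(-8 + \left(-1\right)^{2} + 2 \left(-1\right)\right) = -62 - 150 \left(-8 + 1 - 2\right) = -62 - -1350 = -62 + 1350 = 1288$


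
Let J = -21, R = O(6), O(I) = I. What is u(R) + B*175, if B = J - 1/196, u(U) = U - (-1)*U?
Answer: -102589/28 ≈ -3663.9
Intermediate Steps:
R = 6
u(U) = 2*U (u(U) = U + U = 2*U)
B = -4117/196 (B = -21 - 1/196 = -4117/196 ≈ -21.005)
u(R) + B*175 = 2*6 - 4117/196*175 = 12 - 102925/28 = -102589/28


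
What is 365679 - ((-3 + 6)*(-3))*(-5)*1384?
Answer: 303399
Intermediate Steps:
365679 - ((-3 + 6)*(-3))*(-5)*1384 = 365679 - (3*(-3))*(-5)*1384 = 365679 - (-9*(-5))*1384 = 365679 - 45*1384 = 365679 - 1*62280 = 365679 - 62280 = 303399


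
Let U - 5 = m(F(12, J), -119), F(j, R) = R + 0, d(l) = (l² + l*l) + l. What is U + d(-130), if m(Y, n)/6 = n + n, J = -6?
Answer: 32247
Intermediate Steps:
d(l) = l + 2*l² (d(l) = (l² + l²) + l = 2*l² + l = l + 2*l²)
F(j, R) = R
m(Y, n) = 12*n (m(Y, n) = 6*(n + n) = 6*(2*n) = 12*n)
U = -1423 (U = 5 + 12*(-119) = 5 - 1428 = -1423)
U + d(-130) = -1423 - 130*(1 + 2*(-130)) = -1423 - 130*(1 - 260) = -1423 - 130*(-259) = -1423 + 33670 = 32247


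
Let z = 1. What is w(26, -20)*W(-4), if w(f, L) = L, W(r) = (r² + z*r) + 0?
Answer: -240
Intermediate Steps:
W(r) = r + r² (W(r) = (r² + 1*r) + 0 = (r² + r) + 0 = (r + r²) + 0 = r + r²)
w(26, -20)*W(-4) = -(-80)*(1 - 4) = -(-80)*(-3) = -20*12 = -240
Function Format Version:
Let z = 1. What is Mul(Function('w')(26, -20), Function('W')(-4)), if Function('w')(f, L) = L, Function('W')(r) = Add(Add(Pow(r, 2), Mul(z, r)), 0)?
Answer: -240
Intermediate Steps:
Function('W')(r) = Add(r, Pow(r, 2)) (Function('W')(r) = Add(Add(Pow(r, 2), Mul(1, r)), 0) = Add(Add(Pow(r, 2), r), 0) = Add(Add(r, Pow(r, 2)), 0) = Add(r, Pow(r, 2)))
Mul(Function('w')(26, -20), Function('W')(-4)) = Mul(-20, Mul(-4, Add(1, -4))) = Mul(-20, Mul(-4, -3)) = Mul(-20, 12) = -240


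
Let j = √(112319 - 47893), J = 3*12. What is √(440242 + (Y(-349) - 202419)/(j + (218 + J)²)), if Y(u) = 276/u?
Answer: √(3459446867529529 + 53621915842*√64426)/(349*√(64516 + √64426)) ≈ 663.50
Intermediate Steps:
J = 36
j = √64426 ≈ 253.82
√(440242 + (Y(-349) - 202419)/(j + (218 + J)²)) = √(440242 + (276/(-349) - 202419)/(√64426 + (218 + 36)²)) = √(440242 + (276*(-1/349) - 202419)/(√64426 + 254²)) = √(440242 + (-276/349 - 202419)/(√64426 + 64516)) = √(440242 - 70644507/(349*(64516 + √64426)))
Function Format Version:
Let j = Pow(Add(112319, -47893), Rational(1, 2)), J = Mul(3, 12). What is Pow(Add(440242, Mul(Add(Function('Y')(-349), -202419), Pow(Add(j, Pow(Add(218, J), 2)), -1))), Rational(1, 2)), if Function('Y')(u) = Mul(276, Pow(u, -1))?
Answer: Mul(Rational(1, 349), Pow(Add(64516, Pow(64426, Rational(1, 2))), Rational(-1, 2)), Pow(Add(3459446867529529, Mul(53621915842, Pow(64426, Rational(1, 2)))), Rational(1, 2))) ≈ 663.50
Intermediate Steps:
J = 36
j = Pow(64426, Rational(1, 2)) ≈ 253.82
Pow(Add(440242, Mul(Add(Function('Y')(-349), -202419), Pow(Add(j, Pow(Add(218, J), 2)), -1))), Rational(1, 2)) = Pow(Add(440242, Mul(Add(Mul(276, Pow(-349, -1)), -202419), Pow(Add(Pow(64426, Rational(1, 2)), Pow(Add(218, 36), 2)), -1))), Rational(1, 2)) = Pow(Add(440242, Mul(Add(Mul(276, Rational(-1, 349)), -202419), Pow(Add(Pow(64426, Rational(1, 2)), Pow(254, 2)), -1))), Rational(1, 2)) = Pow(Add(440242, Mul(Add(Rational(-276, 349), -202419), Pow(Add(Pow(64426, Rational(1, 2)), 64516), -1))), Rational(1, 2)) = Pow(Add(440242, Mul(Rational(-70644507, 349), Pow(Add(64516, Pow(64426, Rational(1, 2))), -1))), Rational(1, 2))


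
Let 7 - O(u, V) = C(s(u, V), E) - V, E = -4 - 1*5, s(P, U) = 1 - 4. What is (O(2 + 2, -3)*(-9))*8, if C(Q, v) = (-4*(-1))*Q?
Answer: -1152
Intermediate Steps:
s(P, U) = -3
E = -9 (E = -4 - 5 = -9)
C(Q, v) = 4*Q
O(u, V) = 19 + V (O(u, V) = 7 - (4*(-3) - V) = 7 - (-12 - V) = 7 + (12 + V) = 19 + V)
(O(2 + 2, -3)*(-9))*8 = ((19 - 3)*(-9))*8 = (16*(-9))*8 = -144*8 = -1152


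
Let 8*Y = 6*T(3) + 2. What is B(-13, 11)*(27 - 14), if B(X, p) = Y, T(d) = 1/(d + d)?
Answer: 39/8 ≈ 4.8750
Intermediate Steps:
T(d) = 1/(2*d)
Y = 3/8 (Y = (6*((½)/3) + 2)/8 = (6*((½)*(⅓)) + 2)/8 = (6*(⅙) + 2)/8 = (1 + 2)/8 = (⅛)*3 = 3/8 ≈ 0.37500)
B(X, p) = 3/8
B(-13, 11)*(27 - 14) = 3*(27 - 14)/8 = (3/8)*13 = 39/8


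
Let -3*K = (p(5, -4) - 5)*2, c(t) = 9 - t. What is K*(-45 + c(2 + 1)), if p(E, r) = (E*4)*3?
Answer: 1430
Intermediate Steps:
p(E, r) = 12*E (p(E, r) = (4*E)*3 = 12*E)
K = -110/3 (K = -(12*5 - 5)*2/3 = -(60 - 5)*2/3 = -55*2/3 = -⅓*110 = -110/3 ≈ -36.667)
K*(-45 + c(2 + 1)) = -110*(-45 + (9 - (2 + 1)))/3 = -110*(-45 + (9 - 1*3))/3 = -110*(-45 + (9 - 3))/3 = -110*(-45 + 6)/3 = -110/3*(-39) = 1430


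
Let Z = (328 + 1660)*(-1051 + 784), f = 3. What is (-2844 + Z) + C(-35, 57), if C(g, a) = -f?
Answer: -533643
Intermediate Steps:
Z = -530796 (Z = 1988*(-267) = -530796)
C(g, a) = -3 (C(g, a) = -1*3 = -3)
(-2844 + Z) + C(-35, 57) = (-2844 - 530796) - 3 = -533640 - 3 = -533643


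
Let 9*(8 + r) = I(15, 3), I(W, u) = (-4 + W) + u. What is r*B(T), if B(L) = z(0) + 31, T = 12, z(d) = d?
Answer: -1798/9 ≈ -199.78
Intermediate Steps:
I(W, u) = -4 + W + u
r = -58/9 (r = -8 + (-4 + 15 + 3)/9 = -8 + (⅑)*14 = -8 + 14/9 = -58/9 ≈ -6.4444)
B(L) = 31 (B(L) = 0 + 31 = 31)
r*B(T) = -58/9*31 = -1798/9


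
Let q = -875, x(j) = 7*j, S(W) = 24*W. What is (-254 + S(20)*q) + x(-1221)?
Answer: -428801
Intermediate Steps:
(-254 + S(20)*q) + x(-1221) = (-254 + (24*20)*(-875)) + 7*(-1221) = (-254 + 480*(-875)) - 8547 = (-254 - 420000) - 8547 = -420254 - 8547 = -428801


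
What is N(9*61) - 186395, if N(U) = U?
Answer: -185846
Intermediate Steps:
N(9*61) - 186395 = 9*61 - 186395 = 549 - 186395 = -185846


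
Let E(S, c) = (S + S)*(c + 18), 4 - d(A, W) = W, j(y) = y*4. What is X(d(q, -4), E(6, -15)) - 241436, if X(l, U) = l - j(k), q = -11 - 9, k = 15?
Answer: -241488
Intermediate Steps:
j(y) = 4*y
q = -20
d(A, W) = 4 - W
E(S, c) = 2*S*(18 + c) (E(S, c) = (2*S)*(18 + c) = 2*S*(18 + c))
X(l, U) = -60 + l (X(l, U) = l - 4*15 = l - 1*60 = l - 60 = -60 + l)
X(d(q, -4), E(6, -15)) - 241436 = (-60 + (4 - 1*(-4))) - 241436 = (-60 + (4 + 4)) - 241436 = (-60 + 8) - 241436 = -52 - 241436 = -241488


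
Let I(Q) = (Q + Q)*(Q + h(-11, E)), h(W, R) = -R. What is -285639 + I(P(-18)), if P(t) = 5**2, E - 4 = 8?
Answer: -284989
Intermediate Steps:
E = 12 (E = 4 + 8 = 12)
P(t) = 25
I(Q) = 2*Q*(-12 + Q) (I(Q) = (Q + Q)*(Q - 1*12) = (2*Q)*(Q - 12) = (2*Q)*(-12 + Q) = 2*Q*(-12 + Q))
-285639 + I(P(-18)) = -285639 + 2*25*(-12 + 25) = -285639 + 2*25*13 = -285639 + 650 = -284989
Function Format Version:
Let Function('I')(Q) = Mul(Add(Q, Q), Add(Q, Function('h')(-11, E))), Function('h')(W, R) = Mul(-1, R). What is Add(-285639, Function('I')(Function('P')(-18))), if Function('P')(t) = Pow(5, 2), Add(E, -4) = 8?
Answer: -284989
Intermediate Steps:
E = 12 (E = Add(4, 8) = 12)
Function('P')(t) = 25
Function('I')(Q) = Mul(2, Q, Add(-12, Q)) (Function('I')(Q) = Mul(Add(Q, Q), Add(Q, Mul(-1, 12))) = Mul(Mul(2, Q), Add(Q, -12)) = Mul(Mul(2, Q), Add(-12, Q)) = Mul(2, Q, Add(-12, Q)))
Add(-285639, Function('I')(Function('P')(-18))) = Add(-285639, Mul(2, 25, Add(-12, 25))) = Add(-285639, Mul(2, 25, 13)) = Add(-285639, 650) = -284989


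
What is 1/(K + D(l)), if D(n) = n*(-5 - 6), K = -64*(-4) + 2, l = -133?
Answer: 1/1721 ≈ 0.00058106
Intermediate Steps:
K = 258 (K = 256 + 2 = 258)
D(n) = -11*n (D(n) = n*(-11) = -11*n)
1/(K + D(l)) = 1/(258 - 11*(-133)) = 1/(258 + 1463) = 1/1721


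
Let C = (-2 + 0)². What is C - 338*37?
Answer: -12502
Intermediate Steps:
C = 4 (C = (-2)² = 4)
C - 338*37 = 4 - 338*37 = 4 - 12506 = -12502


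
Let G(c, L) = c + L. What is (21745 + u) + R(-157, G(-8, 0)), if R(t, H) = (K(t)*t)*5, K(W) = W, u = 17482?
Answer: 162472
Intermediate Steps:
G(c, L) = L + c
R(t, H) = 5*t² (R(t, H) = (t*t)*5 = t²*5 = 5*t²)
(21745 + u) + R(-157, G(-8, 0)) = (21745 + 17482) + 5*(-157)² = 39227 + 5*24649 = 39227 + 123245 = 162472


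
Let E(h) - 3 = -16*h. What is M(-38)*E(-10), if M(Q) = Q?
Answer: -6194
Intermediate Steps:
E(h) = 3 - 16*h
M(-38)*E(-10) = -38*(3 - 16*(-10)) = -38*(3 + 160) = -38*163 = -6194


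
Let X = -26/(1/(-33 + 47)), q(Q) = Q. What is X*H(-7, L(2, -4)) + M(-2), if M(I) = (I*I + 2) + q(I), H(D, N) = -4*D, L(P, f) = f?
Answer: -10188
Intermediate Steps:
M(I) = 2 + I + I**2 (M(I) = (I*I + 2) + I = (I**2 + 2) + I = (2 + I**2) + I = 2 + I + I**2)
X = -364 (X = -26/(1/14) = -26/1/14 = -26*14 = -364)
X*H(-7, L(2, -4)) + M(-2) = -(-1456)*(-7) + (2 - 2 + (-2)**2) = -364*28 + (2 - 2 + 4) = -10192 + 4 = -10188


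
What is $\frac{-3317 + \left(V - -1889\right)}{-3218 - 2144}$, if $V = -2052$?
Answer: $\frac{1740}{2681} \approx 0.64901$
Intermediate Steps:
$\frac{-3317 + \left(V - -1889\right)}{-3218 - 2144} = \frac{-3317 - 163}{-3218 - 2144} = \frac{-3317 + \left(-2052 + 1889\right)}{-5362} = \left(-3317 - 163\right) \left(- \frac{1}{5362}\right) = \left(-3480\right) \left(- \frac{1}{5362}\right) = \frac{1740}{2681}$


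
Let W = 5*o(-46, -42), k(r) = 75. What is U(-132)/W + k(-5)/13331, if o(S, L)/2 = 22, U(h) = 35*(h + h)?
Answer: -559827/13331 ≈ -41.994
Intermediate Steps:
U(h) = 70*h (U(h) = 35*(2*h) = 70*h)
o(S, L) = 44 (o(S, L) = 2*22 = 44)
W = 220 (W = 5*44 = 220)
U(-132)/W + k(-5)/13331 = (70*(-132))/220 + 75/13331 = -9240*1/220 + 75*(1/13331) = -42 + 75/13331 = -559827/13331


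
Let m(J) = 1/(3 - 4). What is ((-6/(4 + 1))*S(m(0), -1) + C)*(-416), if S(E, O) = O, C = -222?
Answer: 459264/5 ≈ 91853.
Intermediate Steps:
m(J) = -1 (m(J) = 1/(-1) = -1)
((-6/(4 + 1))*S(m(0), -1) + C)*(-416) = ((-6/(4 + 1))*(-1) - 222)*(-416) = ((-6/5)*(-1) - 222)*(-416) = (((1/5)*(-6))*(-1) - 222)*(-416) = (-6/5*(-1) - 222)*(-416) = (6/5 - 222)*(-416) = -1104/5*(-416) = 459264/5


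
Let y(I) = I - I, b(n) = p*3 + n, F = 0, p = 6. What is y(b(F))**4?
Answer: 0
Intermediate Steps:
b(n) = 18 + n (b(n) = 6*3 + n = 18 + n)
y(I) = 0
y(b(F))**4 = 0**4 = 0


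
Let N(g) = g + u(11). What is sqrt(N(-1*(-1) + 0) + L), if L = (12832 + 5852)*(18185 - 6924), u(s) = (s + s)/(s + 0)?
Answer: sqrt(210400527) ≈ 14505.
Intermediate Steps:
u(s) = 2 (u(s) = (2*s)/s = 2)
N(g) = 2 + g (N(g) = g + 2 = 2 + g)
L = 210400524 (L = 18684*11261 = 210400524)
sqrt(N(-1*(-1) + 0) + L) = sqrt((2 + (-1*(-1) + 0)) + 210400524) = sqrt((2 + (1 + 0)) + 210400524) = sqrt((2 + 1) + 210400524) = sqrt(3 + 210400524) = sqrt(210400527)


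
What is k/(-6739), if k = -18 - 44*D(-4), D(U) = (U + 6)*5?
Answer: 458/6739 ≈ 0.067963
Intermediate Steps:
D(U) = 30 + 5*U (D(U) = (6 + U)*5 = 30 + 5*U)
k = -458 (k = -18 - 44*(30 + 5*(-4)) = -18 - 44*(30 - 20) = -18 - 44*10 = -18 - 440 = -458)
k/(-6739) = -458/(-6739) = -458*(-1/6739) = 458/6739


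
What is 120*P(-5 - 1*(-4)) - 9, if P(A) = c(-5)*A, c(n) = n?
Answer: 591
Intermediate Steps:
P(A) = -5*A
120*P(-5 - 1*(-4)) - 9 = 120*(-5*(-5 - 1*(-4))) - 9 = 120*(-5*(-5 + 4)) - 9 = 120*(-5*(-1)) - 9 = 120*5 - 9 = 600 - 9 = 591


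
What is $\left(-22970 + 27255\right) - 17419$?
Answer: $-13134$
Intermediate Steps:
$\left(-22970 + 27255\right) - 17419 = 4285 - 17419 = -13134$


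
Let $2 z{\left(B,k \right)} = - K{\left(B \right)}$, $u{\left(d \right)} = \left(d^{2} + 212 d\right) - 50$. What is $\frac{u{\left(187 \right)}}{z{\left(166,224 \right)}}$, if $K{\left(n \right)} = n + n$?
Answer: $- \frac{74563}{166} \approx -449.17$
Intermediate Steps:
$u{\left(d \right)} = -50 + d^{2} + 212 d$
$K{\left(n \right)} = 2 n$
$z{\left(B,k \right)} = - B$ ($z{\left(B,k \right)} = \frac{\left(-1\right) 2 B}{2} = \frac{\left(-2\right) B}{2} = - B$)
$\frac{u{\left(187 \right)}}{z{\left(166,224 \right)}} = \frac{-50 + 187^{2} + 212 \cdot 187}{\left(-1\right) 166} = \frac{-50 + 34969 + 39644}{-166} = 74563 \left(- \frac{1}{166}\right) = - \frac{74563}{166}$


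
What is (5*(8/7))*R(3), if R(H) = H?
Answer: 120/7 ≈ 17.143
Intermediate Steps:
(5*(8/7))*R(3) = (5*(8/7))*3 = (40/7)*3 = 120/7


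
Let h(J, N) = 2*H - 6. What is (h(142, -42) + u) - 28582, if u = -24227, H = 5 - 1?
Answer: -52807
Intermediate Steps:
H = 4
h(J, N) = 2 (h(J, N) = 2*4 - 6 = 8 - 6 = 2)
(h(142, -42) + u) - 28582 = (2 - 24227) - 28582 = -24225 - 28582 = -52807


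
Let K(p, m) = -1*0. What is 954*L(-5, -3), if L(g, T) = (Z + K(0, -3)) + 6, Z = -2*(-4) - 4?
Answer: 9540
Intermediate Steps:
K(p, m) = 0
Z = 4 (Z = 8 - 4 = 4)
L(g, T) = 10 (L(g, T) = (4 + 0) + 6 = 4 + 6 = 10)
954*L(-5, -3) = 954*10 = 9540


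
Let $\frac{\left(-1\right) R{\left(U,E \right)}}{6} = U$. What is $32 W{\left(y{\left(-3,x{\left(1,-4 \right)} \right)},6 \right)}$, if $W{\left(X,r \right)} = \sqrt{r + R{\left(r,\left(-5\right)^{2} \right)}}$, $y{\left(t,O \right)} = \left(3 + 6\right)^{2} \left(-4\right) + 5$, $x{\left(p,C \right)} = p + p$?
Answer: $32 i \sqrt{30} \approx 175.27 i$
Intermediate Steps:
$x{\left(p,C \right)} = 2 p$
$R{\left(U,E \right)} = - 6 U$
$y{\left(t,O \right)} = -319$ ($y{\left(t,O \right)} = 9^{2} \left(-4\right) + 5 = 81 \left(-4\right) + 5 = -324 + 5 = -319$)
$W{\left(X,r \right)} = \sqrt{5} \sqrt{- r}$ ($W{\left(X,r \right)} = \sqrt{r - 6 r} = \sqrt{- 5 r} = \sqrt{5} \sqrt{- r}$)
$32 W{\left(y{\left(-3,x{\left(1,-4 \right)} \right)},6 \right)} = 32 \sqrt{5} \sqrt{\left(-1\right) 6} = 32 \sqrt{5} \sqrt{-6} = 32 \sqrt{5} i \sqrt{6} = 32 i \sqrt{30}$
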